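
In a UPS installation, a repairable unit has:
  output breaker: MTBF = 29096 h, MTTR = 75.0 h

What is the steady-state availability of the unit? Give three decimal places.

A(output breaker) = MTBF/(MTBF+MTTR) = 29096/(29096+75.0) = 0.997

0.997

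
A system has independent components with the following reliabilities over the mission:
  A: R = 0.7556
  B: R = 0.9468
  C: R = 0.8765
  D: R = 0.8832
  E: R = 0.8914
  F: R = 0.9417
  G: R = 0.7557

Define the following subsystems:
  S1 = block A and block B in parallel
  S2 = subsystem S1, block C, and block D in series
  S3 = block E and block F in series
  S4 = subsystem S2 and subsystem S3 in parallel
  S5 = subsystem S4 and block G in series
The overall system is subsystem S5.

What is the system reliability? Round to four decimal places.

0.7271

Parallel (A and B): 1 − (1 − 0.755600)(1 − 0.946800) = 0.986998
Series ([0.986998], C, and D): 0.986998 × 0.876500 × 0.883200 = 0.764060
Series (E and F): 0.891400 × 0.941700 = 0.839431
Parallel ([0.764060] and [0.839431]): 1 − (1 − 0.764060)(1 − 0.839431) = 0.962115
Series ([0.962115] and G): 0.962115 × 0.755700 = 0.7271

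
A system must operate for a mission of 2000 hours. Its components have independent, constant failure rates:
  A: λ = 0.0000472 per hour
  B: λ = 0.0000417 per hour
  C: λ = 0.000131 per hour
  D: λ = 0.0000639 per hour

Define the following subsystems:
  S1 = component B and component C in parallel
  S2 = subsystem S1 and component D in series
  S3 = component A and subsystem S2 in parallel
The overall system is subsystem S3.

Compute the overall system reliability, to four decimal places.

0.9877

R(A) = exp(−0.0000472 × 2000) = 0.909919
R(B) = exp(−0.0000417 × 2000) = 0.919983
R(C) = exp(−0.000131 × 2000) = 0.769511
R(D) = exp(−0.0000639 × 2000) = 0.880029
Parallel (B and C): 1 − (1 − 0.919983)(1 − 0.769511) = 0.981557
Series ([0.981557] and D): 0.981557 × 0.880029 = 0.863799
Parallel (A and [0.863799]): 1 − (1 − 0.909919)(1 − 0.863799) = 0.9877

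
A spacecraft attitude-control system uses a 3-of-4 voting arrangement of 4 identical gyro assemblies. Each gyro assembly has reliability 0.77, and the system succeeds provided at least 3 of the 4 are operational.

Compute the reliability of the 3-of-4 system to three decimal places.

R = Σ_{i=3}^{4} C(4,i) p^i (1−p)^{4−i} with p = 0.77
C(4,3)·0.77^3·0.23^1 = 0.42001
C(4,4)·0.77^4·0.23^0 = 0.35153
Sum = 0.772

0.772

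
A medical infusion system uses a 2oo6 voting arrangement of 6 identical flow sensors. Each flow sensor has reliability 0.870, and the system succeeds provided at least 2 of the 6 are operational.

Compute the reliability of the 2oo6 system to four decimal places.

0.9998

R = Σ_{i=2}^{6} C(6,i) p^i (1−p)^{6−i} with p = 0.870
C(6,2)·0.870^2·0.130^4 = 0.003243
C(6,3)·0.870^3·0.130^3 = 0.028935
C(6,4)·0.870^4·0.130^2 = 0.145230
C(6,5)·0.870^5·0.130^1 = 0.388768
C(6,6)·0.870^6·0.130^0 = 0.433626
Sum = 0.9998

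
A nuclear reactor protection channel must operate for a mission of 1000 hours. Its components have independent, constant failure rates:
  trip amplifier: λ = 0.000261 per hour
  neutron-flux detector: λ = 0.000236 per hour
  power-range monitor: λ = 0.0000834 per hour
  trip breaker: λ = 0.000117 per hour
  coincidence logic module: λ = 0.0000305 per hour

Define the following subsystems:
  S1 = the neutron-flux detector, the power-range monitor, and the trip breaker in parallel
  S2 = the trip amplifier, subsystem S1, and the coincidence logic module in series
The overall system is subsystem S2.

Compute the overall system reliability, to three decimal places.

R(trip amplifier) = exp(−0.000261 × 1000) = 0.77028
R(neutron-flux detector) = exp(−0.000236 × 1000) = 0.78978
R(power-range monitor) = exp(−0.0000834 × 1000) = 0.91998
R(trip breaker) = exp(−0.000117 × 1000) = 0.88959
R(coincidence logic module) = exp(−0.0000305 × 1000) = 0.96996
Parallel (neutron-flux detector, power-range monitor, and trip breaker): 1 − (1 − 0.78978)(1 − 0.91998)(1 − 0.88959) = 0.99814
Series (trip amplifier, [0.99814], and coincidence logic module): 0.77028 × 0.99814 × 0.96996 = 0.746

0.746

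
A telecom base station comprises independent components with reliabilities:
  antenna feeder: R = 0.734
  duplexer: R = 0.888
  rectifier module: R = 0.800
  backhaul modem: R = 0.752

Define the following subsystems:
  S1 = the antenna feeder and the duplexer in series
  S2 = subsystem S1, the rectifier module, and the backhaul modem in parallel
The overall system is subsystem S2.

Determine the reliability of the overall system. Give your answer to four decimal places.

0.9827

Series (antenna feeder and duplexer): 0.734000 × 0.888000 = 0.651792
Parallel ([0.651792], rectifier module, and backhaul modem): 1 − (1 − 0.651792)(1 − 0.800000)(1 − 0.752000) = 0.9827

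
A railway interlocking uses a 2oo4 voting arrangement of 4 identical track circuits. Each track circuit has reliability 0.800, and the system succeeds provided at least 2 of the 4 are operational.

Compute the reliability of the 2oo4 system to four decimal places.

R = Σ_{i=2}^{4} C(4,i) p^i (1−p)^{4−i} with p = 0.800
C(4,2)·0.800^2·0.200^2 = 0.153600
C(4,3)·0.800^3·0.200^1 = 0.409600
C(4,4)·0.800^4·0.200^0 = 0.409600
Sum = 0.9728

0.9728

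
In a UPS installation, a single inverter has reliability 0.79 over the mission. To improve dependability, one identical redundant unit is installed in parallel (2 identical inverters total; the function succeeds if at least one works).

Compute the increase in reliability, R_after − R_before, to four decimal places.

0.1659

R_before = 0.79
R_after = 1 − (1 − 0.79)^2 = 0.9559
ΔR = 0.9559 − 0.79 = 0.1659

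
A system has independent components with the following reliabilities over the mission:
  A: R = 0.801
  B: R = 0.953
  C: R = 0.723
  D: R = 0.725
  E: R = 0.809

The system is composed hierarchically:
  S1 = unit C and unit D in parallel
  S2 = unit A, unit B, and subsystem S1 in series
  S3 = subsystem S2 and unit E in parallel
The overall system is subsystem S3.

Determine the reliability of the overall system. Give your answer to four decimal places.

0.9437

Parallel (C and D): 1 − (1 − 0.723000)(1 − 0.725000) = 0.923825
Series (A, B, and [0.923825]): 0.801000 × 0.953000 × 0.923825 = 0.705205
Parallel ([0.705205] and E): 1 − (1 − 0.705205)(1 − 0.809000) = 0.9437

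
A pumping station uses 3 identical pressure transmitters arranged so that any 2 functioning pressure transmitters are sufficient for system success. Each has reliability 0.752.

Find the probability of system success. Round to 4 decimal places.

0.8460

R = Σ_{i=2}^{3} C(3,i) p^i (1−p)^{3−i} with p = 0.752
C(3,2)·0.752^2·0.248^1 = 0.420735
C(3,3)·0.752^3·0.248^0 = 0.425259
Sum = 0.8460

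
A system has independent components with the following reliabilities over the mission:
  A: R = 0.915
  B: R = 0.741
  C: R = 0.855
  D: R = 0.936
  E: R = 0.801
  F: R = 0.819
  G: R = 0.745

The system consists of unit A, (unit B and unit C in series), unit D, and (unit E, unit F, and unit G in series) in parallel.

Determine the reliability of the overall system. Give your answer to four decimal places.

0.9990

Series (B and C): 0.741000 × 0.855000 = 0.633555
Series (E, F, and G): 0.801000 × 0.819000 × 0.745000 = 0.488734
Parallel (A, [0.633555], D, and [0.488734]): 1 − (1 − 0.915000)(1 − 0.633555)(1 − 0.936000)(1 − 0.488734) = 0.9990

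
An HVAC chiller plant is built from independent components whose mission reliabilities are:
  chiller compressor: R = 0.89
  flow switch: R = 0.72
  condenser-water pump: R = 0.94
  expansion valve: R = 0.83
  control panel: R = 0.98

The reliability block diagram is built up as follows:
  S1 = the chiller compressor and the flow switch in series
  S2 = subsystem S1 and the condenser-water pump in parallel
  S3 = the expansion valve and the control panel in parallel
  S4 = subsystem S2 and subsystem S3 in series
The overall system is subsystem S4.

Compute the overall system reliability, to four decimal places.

0.9751

Series (chiller compressor and flow switch): 0.890000 × 0.720000 = 0.640800
Parallel ([0.640800] and condenser-water pump): 1 − (1 − 0.640800)(1 − 0.940000) = 0.978448
Parallel (expansion valve and control panel): 1 − (1 − 0.830000)(1 − 0.980000) = 0.996600
Series ([0.978448] and [0.996600]): 0.978448 × 0.996600 = 0.9751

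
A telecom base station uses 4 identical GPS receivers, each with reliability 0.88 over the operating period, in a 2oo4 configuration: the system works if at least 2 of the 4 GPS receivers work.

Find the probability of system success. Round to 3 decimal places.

R = Σ_{i=2}^{4} C(4,i) p^i (1−p)^{4−i} with p = 0.88
C(4,2)·0.88^2·0.12^2 = 0.06691
C(4,3)·0.88^3·0.12^1 = 0.32711
C(4,4)·0.88^4·0.12^0 = 0.59970
Sum = 0.994

0.994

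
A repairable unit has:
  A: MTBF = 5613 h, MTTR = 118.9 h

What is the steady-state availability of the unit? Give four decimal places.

0.9793

A(A) = MTBF/(MTBF+MTTR) = 5613/(5613+118.9) = 0.9793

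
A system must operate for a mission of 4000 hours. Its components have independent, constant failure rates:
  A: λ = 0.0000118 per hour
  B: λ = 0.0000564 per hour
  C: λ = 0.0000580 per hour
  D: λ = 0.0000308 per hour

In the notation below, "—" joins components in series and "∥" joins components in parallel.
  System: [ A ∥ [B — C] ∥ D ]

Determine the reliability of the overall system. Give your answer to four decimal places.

0.9980

R(A) = exp(−0.0000118 × 4000) = 0.953897
R(B) = exp(−0.0000564 × 4000) = 0.798037
R(C) = exp(−0.0000580 × 4000) = 0.792946
R(D) = exp(−0.0000308 × 4000) = 0.884087
Series (B and C): 0.798037 × 0.792946 = 0.632800
Parallel (A, [0.632800], and D): 1 − (1 − 0.953897)(1 − 0.632800)(1 − 0.884087) = 0.9980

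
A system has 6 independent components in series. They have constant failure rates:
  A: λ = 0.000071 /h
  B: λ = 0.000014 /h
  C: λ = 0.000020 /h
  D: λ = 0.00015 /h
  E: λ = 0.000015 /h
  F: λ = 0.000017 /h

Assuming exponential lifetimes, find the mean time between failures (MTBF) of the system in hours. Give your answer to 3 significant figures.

Series of exponential components: λ_sys = Σ λ_i
λ_sys = 0.000071 + 0.000014 + 0.000020 + 0.00015 + 0.000015 + 0.000017 = 2.8700e-04 /h
MTBF = 1 / λ_sys = 3480 h

3480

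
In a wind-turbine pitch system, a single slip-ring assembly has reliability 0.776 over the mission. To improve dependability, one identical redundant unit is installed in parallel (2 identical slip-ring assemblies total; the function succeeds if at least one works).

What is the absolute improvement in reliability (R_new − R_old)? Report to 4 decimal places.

0.1738

R_before = 0.776
R_after = 1 − (1 − 0.776)^2 = 0.9498
ΔR = 0.9498 − 0.776 = 0.1738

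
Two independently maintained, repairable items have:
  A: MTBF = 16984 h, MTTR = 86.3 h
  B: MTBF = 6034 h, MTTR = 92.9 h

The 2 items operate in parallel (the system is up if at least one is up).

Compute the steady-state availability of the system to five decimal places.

0.99992

A(A) = MTBF/(MTBF+MTTR) = 16984/(16984+86.3) = 0.994944
A(B) = MTBF/(MTBF+MTTR) = 6034/(6034+92.9) = 0.984837
Parallel availability: 1 − (1 − 0.994944)(1 − 0.984837) = 0.99992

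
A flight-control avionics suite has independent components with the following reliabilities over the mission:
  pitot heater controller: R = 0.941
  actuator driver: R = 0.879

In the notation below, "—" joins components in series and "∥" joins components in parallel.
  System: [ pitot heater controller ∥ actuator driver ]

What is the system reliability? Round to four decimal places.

Parallel (pitot heater controller and actuator driver): 1 − (1 − 0.941000)(1 − 0.879000) = 0.9929

0.9929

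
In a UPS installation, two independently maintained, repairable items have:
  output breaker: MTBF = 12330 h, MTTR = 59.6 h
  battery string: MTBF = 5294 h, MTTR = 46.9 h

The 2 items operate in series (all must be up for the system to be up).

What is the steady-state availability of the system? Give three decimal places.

0.986

A(output breaker) = MTBF/(MTBF+MTTR) = 12330/(12330+59.6) = 0.995190
A(battery string) = MTBF/(MTBF+MTTR) = 5294/(5294+46.9) = 0.991219
Series availability: 0.995190 × 0.991219 = 0.986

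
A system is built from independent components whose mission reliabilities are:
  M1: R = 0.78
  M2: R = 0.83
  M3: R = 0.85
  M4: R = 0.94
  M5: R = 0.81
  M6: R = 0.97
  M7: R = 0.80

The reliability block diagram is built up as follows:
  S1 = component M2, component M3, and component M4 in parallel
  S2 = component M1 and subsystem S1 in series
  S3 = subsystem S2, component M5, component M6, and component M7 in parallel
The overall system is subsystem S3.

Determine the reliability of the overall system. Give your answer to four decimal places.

0.9997

Parallel (M2, M3, and M4): 1 − (1 − 0.830000)(1 − 0.850000)(1 − 0.940000) = 0.998470
Series (M1 and [0.998470]): 0.780000 × 0.998470 = 0.778807
Parallel ([0.778807], M5, M6, and M7): 1 − (1 − 0.778807)(1 − 0.810000)(1 − 0.970000)(1 − 0.800000) = 0.9997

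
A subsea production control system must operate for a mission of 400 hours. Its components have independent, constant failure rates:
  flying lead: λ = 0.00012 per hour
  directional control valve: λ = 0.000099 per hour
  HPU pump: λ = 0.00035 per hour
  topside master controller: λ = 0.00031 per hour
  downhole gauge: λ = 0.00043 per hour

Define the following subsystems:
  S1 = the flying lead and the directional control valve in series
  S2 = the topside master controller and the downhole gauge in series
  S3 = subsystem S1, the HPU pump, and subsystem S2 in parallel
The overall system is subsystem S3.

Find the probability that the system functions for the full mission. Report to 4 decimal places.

R(flying lead) = exp(−0.00012 × 400) = 0.953134
R(directional control valve) = exp(−0.000099 × 400) = 0.961174
R(HPU pump) = exp(−0.00035 × 400) = 0.869358
R(topside master controller) = exp(−0.00031 × 400) = 0.883380
R(downhole gauge) = exp(−0.00043 × 400) = 0.841979
Series (flying lead and directional control valve): 0.953134 × 0.961174 = 0.916128
Series (topside master controller and downhole gauge): 0.883380 × 0.841979 = 0.743787
Parallel ([0.916128], HPU pump, and [0.743787]): 1 − (1 − 0.916128)(1 − 0.869358)(1 − 0.743787) = 0.9972

0.9972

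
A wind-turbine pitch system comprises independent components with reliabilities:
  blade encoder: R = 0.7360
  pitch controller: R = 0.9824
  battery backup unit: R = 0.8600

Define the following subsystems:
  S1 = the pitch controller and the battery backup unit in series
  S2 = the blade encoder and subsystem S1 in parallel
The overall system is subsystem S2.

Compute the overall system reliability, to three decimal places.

Series (pitch controller and battery backup unit): 0.98240 × 0.86000 = 0.84486
Parallel (blade encoder and [0.84486]): 1 − (1 − 0.73600)(1 − 0.84486) = 0.959

0.959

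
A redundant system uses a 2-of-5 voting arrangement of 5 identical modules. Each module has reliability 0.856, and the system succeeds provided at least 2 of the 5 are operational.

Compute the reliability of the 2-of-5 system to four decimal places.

0.9981

R = Σ_{i=2}^{5} C(5,i) p^i (1−p)^{5−i} with p = 0.856
C(5,2)·0.856^2·0.144^3 = 0.021879
C(5,3)·0.856^3·0.144^2 = 0.130061
C(5,4)·0.856^4·0.144^1 = 0.386569
C(5,5)·0.856^5·0.144^0 = 0.459588
Sum = 0.9981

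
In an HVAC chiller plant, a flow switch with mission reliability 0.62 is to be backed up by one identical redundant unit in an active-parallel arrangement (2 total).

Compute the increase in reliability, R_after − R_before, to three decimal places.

0.236

R_before = 0.62
R_after = 1 − (1 − 0.62)^2 = 0.856
ΔR = 0.856 − 0.62 = 0.236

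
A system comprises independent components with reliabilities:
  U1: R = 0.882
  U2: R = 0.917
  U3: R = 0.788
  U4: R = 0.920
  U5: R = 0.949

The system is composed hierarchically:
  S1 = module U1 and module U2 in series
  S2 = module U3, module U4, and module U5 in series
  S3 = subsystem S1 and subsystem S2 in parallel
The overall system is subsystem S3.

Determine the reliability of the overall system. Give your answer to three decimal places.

Series (U1 and U2): 0.88200 × 0.91700 = 0.80879
Series (U3, U4, and U5): 0.78800 × 0.92000 × 0.94900 = 0.68799
Parallel ([0.80879] and [0.68799]): 1 − (1 − 0.80879)(1 − 0.68799) = 0.940

0.940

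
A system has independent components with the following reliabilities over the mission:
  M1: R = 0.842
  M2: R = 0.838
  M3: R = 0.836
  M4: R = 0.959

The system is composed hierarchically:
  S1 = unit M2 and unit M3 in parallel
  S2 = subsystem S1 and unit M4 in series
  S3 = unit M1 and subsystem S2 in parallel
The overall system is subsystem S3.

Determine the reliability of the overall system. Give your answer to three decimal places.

Parallel (M2 and M3): 1 − (1 − 0.83800)(1 − 0.83600) = 0.97343
Series ([0.97343] and M4): 0.97343 × 0.95900 = 0.93352
Parallel (M1 and [0.93352]): 1 − (1 − 0.84200)(1 − 0.93352) = 0.989

0.989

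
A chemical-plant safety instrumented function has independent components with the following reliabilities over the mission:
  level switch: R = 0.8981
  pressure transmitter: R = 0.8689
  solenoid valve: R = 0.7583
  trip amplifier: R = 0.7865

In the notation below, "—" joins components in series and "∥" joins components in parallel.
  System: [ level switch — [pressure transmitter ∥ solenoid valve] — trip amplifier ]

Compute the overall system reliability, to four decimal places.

0.6840

Parallel (pressure transmitter and solenoid valve): 1 − (1 − 0.868900)(1 − 0.758300) = 0.968313
Series (level switch, [0.968313], and trip amplifier): 0.898100 × 0.968313 × 0.786500 = 0.6840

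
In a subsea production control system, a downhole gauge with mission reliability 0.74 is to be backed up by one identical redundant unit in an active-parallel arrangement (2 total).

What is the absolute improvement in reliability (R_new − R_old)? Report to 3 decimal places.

R_before = 0.74
R_after = 1 − (1 − 0.74)^2 = 0.932
ΔR = 0.932 − 0.74 = 0.192

0.192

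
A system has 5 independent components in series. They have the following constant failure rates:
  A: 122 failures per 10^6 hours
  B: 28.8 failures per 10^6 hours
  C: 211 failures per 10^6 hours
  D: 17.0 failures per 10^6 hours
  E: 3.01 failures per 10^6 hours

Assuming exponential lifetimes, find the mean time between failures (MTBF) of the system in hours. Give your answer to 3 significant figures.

2620

Series of exponential components: λ_sys = Σ λ_i
λ_sys = 0.000122 + 0.0000288 + 0.000211 + 0.0000170 + 0.00000301 = 3.8181e-04 /h
MTBF = 1 / λ_sys = 2620 h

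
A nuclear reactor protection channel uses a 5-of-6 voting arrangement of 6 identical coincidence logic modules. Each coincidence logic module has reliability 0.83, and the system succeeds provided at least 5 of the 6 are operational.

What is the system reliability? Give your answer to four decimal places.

R = Σ_{i=5}^{6} C(6,i) p^i (1−p)^{6−i} with p = 0.83
C(6,5)·0.83^5·0.17^1 = 0.401782
C(6,6)·0.83^6·0.17^0 = 0.326940
Sum = 0.7287

0.7287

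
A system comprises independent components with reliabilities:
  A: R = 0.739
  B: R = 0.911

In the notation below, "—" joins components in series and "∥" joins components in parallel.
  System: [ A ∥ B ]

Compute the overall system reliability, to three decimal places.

Parallel (A and B): 1 − (1 − 0.73900)(1 − 0.91100) = 0.977

0.977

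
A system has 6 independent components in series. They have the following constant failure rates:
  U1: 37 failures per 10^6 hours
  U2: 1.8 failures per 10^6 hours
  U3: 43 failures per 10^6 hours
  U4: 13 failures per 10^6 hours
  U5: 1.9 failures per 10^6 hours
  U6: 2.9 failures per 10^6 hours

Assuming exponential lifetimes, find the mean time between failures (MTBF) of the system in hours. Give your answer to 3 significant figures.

Series of exponential components: λ_sys = Σ λ_i
λ_sys = 0.000037 + 0.0000018 + 0.000043 + 0.000013 + 0.0000019 + 0.0000029 = 9.9600e-05 /h
MTBF = 1 / λ_sys = 10000 h

10000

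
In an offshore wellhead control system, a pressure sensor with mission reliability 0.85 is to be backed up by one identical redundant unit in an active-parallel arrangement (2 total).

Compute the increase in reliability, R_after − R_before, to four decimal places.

0.1275

R_before = 0.85
R_after = 1 − (1 − 0.85)^2 = 0.9775
ΔR = 0.9775 − 0.85 = 0.1275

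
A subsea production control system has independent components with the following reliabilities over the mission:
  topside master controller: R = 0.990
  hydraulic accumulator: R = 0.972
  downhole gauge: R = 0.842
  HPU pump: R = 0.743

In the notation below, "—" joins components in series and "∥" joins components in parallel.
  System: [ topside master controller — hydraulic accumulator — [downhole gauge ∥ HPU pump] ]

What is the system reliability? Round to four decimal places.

0.9232

Parallel (downhole gauge and HPU pump): 1 − (1 − 0.842000)(1 − 0.743000) = 0.959394
Series (topside master controller, hydraulic accumulator, and [0.959394]): 0.990000 × 0.972000 × 0.959394 = 0.9232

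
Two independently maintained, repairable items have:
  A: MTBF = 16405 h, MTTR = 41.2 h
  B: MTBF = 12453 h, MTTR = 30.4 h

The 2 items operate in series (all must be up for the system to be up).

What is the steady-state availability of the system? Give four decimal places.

A(A) = MTBF/(MTBF+MTTR) = 16405/(16405+41.2) = 0.997495
A(B) = MTBF/(MTBF+MTTR) = 12453/(12453+30.4) = 0.997565
Series availability: 0.997495 × 0.997565 = 0.9951

0.9951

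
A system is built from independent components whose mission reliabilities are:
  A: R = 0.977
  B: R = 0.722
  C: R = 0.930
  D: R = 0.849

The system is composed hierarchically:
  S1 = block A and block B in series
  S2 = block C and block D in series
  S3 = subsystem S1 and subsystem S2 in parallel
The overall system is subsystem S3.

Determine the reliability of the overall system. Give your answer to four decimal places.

Series (A and B): 0.977000 × 0.722000 = 0.705394
Series (C and D): 0.930000 × 0.849000 = 0.789570
Parallel ([0.705394] and [0.789570]): 1 − (1 − 0.705394)(1 − 0.789570) = 0.9380

0.9380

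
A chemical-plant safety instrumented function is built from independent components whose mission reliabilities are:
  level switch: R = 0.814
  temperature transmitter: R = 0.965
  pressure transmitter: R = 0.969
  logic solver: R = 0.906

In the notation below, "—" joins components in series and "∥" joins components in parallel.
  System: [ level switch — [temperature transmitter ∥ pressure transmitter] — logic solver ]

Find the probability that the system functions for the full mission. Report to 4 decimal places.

0.7367

Parallel (temperature transmitter and pressure transmitter): 1 − (1 − 0.965000)(1 − 0.969000) = 0.998915
Series (level switch, [0.998915], and logic solver): 0.814000 × 0.998915 × 0.906000 = 0.7367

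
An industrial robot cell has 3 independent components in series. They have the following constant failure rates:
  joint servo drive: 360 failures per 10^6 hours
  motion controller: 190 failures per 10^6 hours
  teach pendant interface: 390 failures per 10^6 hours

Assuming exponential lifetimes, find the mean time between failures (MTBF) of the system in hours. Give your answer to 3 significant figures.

1060

Series of exponential components: λ_sys = Σ λ_i
λ_sys = 0.00036 + 0.00019 + 0.00039 = 9.4000e-04 /h
MTBF = 1 / λ_sys = 1060 h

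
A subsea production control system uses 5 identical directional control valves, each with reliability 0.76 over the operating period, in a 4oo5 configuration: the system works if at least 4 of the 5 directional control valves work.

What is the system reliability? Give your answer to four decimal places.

0.6539

R = Σ_{i=4}^{5} C(5,i) p^i (1−p)^{5−i} with p = 0.76
C(5,4)·0.76^4·0.24^1 = 0.400346
C(5,5)·0.76^5·0.24^0 = 0.253553
Sum = 0.6539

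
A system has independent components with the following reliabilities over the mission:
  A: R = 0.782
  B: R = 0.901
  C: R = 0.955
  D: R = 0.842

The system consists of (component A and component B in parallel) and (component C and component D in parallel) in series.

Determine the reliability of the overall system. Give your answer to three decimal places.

0.971

Parallel (A and B): 1 − (1 − 0.78200)(1 − 0.90100) = 0.97842
Parallel (C and D): 1 − (1 − 0.95500)(1 − 0.84200) = 0.99289
Series ([0.97842] and [0.99289]): 0.97842 × 0.99289 = 0.971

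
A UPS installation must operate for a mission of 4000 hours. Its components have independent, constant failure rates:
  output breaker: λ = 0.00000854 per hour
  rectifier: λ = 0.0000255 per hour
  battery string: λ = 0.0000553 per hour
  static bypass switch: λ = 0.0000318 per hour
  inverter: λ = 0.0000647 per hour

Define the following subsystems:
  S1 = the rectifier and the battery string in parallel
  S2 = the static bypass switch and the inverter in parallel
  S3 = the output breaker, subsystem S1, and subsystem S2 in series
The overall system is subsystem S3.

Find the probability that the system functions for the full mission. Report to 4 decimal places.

R(output breaker) = exp(−0.00000854 × 4000) = 0.966417
R(rectifier) = exp(−0.0000255 × 4000) = 0.903030
R(battery string) = exp(−0.0000553 × 4000) = 0.801556
R(static bypass switch) = exp(−0.0000318 × 4000) = 0.880558
R(inverter) = exp(−0.0000647 × 4000) = 0.771977
Parallel (rectifier and battery string): 1 − (1 − 0.903030)(1 − 0.801556) = 0.980757
Parallel (static bypass switch and inverter): 1 − (1 − 0.880558)(1 − 0.771977) = 0.972764
Series (output breaker, [0.980757], and [0.972764]): 0.966417 × 0.980757 × 0.972764 = 0.9220

0.9220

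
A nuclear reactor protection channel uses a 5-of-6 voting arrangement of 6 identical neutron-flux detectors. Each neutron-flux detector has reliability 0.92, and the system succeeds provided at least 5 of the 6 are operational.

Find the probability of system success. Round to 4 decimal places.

R = Σ_{i=5}^{6} C(6,i) p^i (1−p)^{6−i} with p = 0.92
C(6,5)·0.92^5·0.08^1 = 0.316359
C(6,6)·0.92^6·0.08^0 = 0.606355
Sum = 0.9227

0.9227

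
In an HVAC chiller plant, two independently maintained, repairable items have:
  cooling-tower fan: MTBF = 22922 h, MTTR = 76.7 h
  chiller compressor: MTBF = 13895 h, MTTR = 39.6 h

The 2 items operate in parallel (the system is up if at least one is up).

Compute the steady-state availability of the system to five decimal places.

0.99999

A(cooling-tower fan) = MTBF/(MTBF+MTTR) = 22922/(22922+76.7) = 0.996665
A(chiller compressor) = MTBF/(MTBF+MTTR) = 13895/(13895+39.6) = 0.997158
Parallel availability: 1 − (1 − 0.996665)(1 − 0.997158) = 0.99999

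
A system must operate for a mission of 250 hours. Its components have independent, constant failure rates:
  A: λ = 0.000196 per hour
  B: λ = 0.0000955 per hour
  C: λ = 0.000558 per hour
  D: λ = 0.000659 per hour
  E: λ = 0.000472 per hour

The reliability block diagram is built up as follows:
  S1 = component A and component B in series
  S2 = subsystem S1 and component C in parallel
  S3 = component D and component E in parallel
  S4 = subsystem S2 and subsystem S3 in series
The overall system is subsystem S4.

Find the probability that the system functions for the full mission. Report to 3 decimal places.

R(A) = exp(−0.000196 × 250) = 0.95218
R(B) = exp(−0.0000955 × 250) = 0.97641
R(C) = exp(−0.000558 × 250) = 0.86979
R(D) = exp(−0.000659 × 250) = 0.84811
R(E) = exp(−0.000472 × 250) = 0.88870
Series (A and B): 0.95218 × 0.97641 = 0.92972
Parallel ([0.92972] and C): 1 − (1 − 0.92972)(1 − 0.86979) = 0.99085
Parallel (D and E): 1 − (1 − 0.84811)(1 − 0.88870) = 0.98309
Series ([0.99085] and [0.98309]): 0.99085 × 0.98309 = 0.974

0.974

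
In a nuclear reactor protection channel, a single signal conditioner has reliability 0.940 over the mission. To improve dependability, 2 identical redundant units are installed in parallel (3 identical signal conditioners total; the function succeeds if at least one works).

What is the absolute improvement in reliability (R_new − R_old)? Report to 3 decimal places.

0.060

R_before = 0.940
R_after = 1 − (1 − 0.940)^3 = 1.000
ΔR = 1.000 − 0.940 = 0.060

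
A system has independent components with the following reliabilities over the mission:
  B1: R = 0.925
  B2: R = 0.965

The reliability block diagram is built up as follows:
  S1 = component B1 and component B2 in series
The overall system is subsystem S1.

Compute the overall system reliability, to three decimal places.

0.893

Series (B1 and B2): 0.92500 × 0.96500 = 0.893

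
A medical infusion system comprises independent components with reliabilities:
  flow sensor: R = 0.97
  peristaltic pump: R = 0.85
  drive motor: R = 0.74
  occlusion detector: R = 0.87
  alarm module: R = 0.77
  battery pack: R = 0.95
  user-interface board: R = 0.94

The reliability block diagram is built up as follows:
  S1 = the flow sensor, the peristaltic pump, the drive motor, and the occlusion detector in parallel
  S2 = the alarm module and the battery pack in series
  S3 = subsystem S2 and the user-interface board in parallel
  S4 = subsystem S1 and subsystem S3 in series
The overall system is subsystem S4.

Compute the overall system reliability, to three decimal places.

0.984

Parallel (flow sensor, peristaltic pump, drive motor, and occlusion detector): 1 − (1 − 0.97000)(1 − 0.85000)(1 − 0.74000)(1 − 0.87000) = 0.99985
Series (alarm module and battery pack): 0.77000 × 0.95000 = 0.73150
Parallel ([0.73150] and user-interface board): 1 − (1 − 0.73150)(1 − 0.94000) = 0.98389
Series ([0.99985] and [0.98389]): 0.99985 × 0.98389 = 0.984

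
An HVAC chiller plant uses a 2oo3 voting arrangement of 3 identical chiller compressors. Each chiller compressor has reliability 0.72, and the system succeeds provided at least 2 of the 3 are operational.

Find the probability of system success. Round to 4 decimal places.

R = Σ_{i=2}^{3} C(3,i) p^i (1−p)^{3−i} with p = 0.72
C(3,2)·0.72^2·0.28^1 = 0.435456
C(3,3)·0.72^3·0.28^0 = 0.373248
Sum = 0.8087

0.8087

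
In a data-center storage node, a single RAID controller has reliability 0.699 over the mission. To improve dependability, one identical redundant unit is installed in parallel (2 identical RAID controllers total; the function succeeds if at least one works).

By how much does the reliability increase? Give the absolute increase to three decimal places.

0.210

R_before = 0.699
R_after = 1 − (1 − 0.699)^2 = 0.909
ΔR = 0.909 − 0.699 = 0.210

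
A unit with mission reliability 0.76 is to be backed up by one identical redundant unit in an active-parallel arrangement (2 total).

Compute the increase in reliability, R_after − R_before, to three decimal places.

R_before = 0.76
R_after = 1 − (1 − 0.76)^2 = 0.942
ΔR = 0.942 − 0.76 = 0.182

0.182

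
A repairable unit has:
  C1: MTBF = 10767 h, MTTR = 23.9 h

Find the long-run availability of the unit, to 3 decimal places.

0.998

A(C1) = MTBF/(MTBF+MTTR) = 10767/(10767+23.9) = 0.998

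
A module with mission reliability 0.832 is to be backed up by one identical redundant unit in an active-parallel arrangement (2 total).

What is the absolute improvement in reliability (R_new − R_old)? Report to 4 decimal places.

R_before = 0.832
R_after = 1 − (1 − 0.832)^2 = 0.9718
ΔR = 0.9718 − 0.832 = 0.1398

0.1398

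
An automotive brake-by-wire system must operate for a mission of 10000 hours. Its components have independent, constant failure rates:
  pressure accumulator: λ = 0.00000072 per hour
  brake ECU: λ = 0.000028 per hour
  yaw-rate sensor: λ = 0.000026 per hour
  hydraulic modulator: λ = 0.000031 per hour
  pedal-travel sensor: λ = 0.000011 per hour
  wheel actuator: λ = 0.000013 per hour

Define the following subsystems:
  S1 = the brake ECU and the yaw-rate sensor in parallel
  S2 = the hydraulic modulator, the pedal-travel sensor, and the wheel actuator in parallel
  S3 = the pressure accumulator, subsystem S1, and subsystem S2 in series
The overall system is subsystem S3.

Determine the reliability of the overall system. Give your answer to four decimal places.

R(pressure accumulator) = exp(−0.00000072 × 10000) = 0.992826
R(brake ECU) = exp(−0.000028 × 10000) = 0.755784
R(yaw-rate sensor) = exp(−0.000026 × 10000) = 0.771052
R(hydraulic modulator) = exp(−0.000031 × 10000) = 0.733447
R(pedal-travel sensor) = exp(−0.000011 × 10000) = 0.895834
R(wheel actuator) = exp(−0.000013 × 10000) = 0.878095
Parallel (brake ECU and yaw-rate sensor): 1 − (1 − 0.755784)(1 − 0.771052) = 0.944087
Parallel (hydraulic modulator, pedal-travel sensor, and wheel actuator): 1 − (1 − 0.733447)(1 − 0.895834)(1 − 0.878095) = 0.996615
Series (pressure accumulator, [0.944087], and [0.996615]): 0.992826 × 0.944087 × 0.996615 = 0.9341

0.9341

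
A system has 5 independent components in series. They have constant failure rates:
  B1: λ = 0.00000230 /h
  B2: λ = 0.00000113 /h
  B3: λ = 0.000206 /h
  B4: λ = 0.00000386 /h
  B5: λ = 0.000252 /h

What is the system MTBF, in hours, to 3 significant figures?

Series of exponential components: λ_sys = Σ λ_i
λ_sys = 0.00000230 + 0.00000113 + 0.000206 + 0.00000386 + 0.000252 = 4.6529e-04 /h
MTBF = 1 / λ_sys = 2150 h

2150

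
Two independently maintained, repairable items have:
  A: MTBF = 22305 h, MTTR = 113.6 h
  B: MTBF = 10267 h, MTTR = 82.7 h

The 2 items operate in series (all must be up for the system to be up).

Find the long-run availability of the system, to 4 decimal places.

A(A) = MTBF/(MTBF+MTTR) = 22305/(22305+113.6) = 0.994933
A(B) = MTBF/(MTBF+MTTR) = 10267/(10267+82.7) = 0.992009
Series availability: 0.994933 × 0.992009 = 0.9870

0.9870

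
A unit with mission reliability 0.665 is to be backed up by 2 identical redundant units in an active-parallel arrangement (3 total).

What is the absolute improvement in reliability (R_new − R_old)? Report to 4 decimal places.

R_before = 0.665
R_after = 1 − (1 − 0.665)^3 = 0.9624
ΔR = 0.9624 − 0.665 = 0.2974

0.2974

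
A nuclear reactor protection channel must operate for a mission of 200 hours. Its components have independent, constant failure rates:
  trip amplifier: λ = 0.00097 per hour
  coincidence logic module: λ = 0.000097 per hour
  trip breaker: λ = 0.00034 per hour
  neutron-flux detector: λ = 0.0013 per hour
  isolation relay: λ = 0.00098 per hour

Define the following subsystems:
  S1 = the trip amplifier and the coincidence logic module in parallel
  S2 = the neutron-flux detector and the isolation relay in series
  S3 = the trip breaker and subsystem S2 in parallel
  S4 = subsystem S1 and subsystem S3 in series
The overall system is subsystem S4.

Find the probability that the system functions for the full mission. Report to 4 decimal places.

0.9726

R(trip amplifier) = exp(−0.00097 × 200) = 0.823658
R(coincidence logic module) = exp(−0.000097 × 200) = 0.980787
R(trip breaker) = exp(−0.00034 × 200) = 0.934260
R(neutron-flux detector) = exp(−0.0013 × 200) = 0.771052
R(isolation relay) = exp(−0.00098 × 200) = 0.822012
Parallel (trip amplifier and coincidence logic module): 1 − (1 − 0.823658)(1 − 0.980787) = 0.996612
Series (neutron-flux detector and isolation relay): 0.771052 × 0.822012 = 0.633814
Parallel (trip breaker and [0.633814]): 1 − (1 − 0.934260)(1 − 0.633814) = 0.975927
Series ([0.996612] and [0.975927]): 0.996612 × 0.975927 = 0.9726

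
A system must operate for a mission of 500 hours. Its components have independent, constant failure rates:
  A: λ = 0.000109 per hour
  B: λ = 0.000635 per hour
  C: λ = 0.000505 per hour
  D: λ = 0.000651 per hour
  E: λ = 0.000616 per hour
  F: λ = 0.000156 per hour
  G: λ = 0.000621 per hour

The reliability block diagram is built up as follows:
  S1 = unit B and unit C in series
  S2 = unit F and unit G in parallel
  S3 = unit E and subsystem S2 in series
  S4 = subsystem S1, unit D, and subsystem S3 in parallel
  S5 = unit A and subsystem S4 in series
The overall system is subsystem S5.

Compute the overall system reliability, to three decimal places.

0.915

R(A) = exp(−0.000109 × 500) = 0.94696
R(B) = exp(−0.000635 × 500) = 0.72797
R(C) = exp(−0.000505 × 500) = 0.77686
R(D) = exp(−0.000651 × 500) = 0.72217
R(E) = exp(−0.000616 × 500) = 0.73492
R(F) = exp(−0.000156 × 500) = 0.92496
R(G) = exp(−0.000621 × 500) = 0.73308
Series (B and C): 0.72797 × 0.77686 = 0.56553
Parallel (F and G): 1 − (1 − 0.92496)(1 − 0.73308) = 0.97997
Series (E and [0.97997]): 0.73492 × 0.97997 = 0.72020
Parallel ([0.56553], D, and [0.72020]): 1 − (1 − 0.56553)(1 − 0.72217)(1 − 0.72020) = 0.96623
Series (A and [0.96623]): 0.94696 × 0.96623 = 0.915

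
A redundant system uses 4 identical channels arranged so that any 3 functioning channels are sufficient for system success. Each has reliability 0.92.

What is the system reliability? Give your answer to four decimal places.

R = Σ_{i=3}^{4} C(4,i) p^i (1−p)^{4−i} with p = 0.92
C(4,3)·0.92^3·0.08^1 = 0.249180
C(4,4)·0.92^4·0.08^0 = 0.716393
Sum = 0.9656

0.9656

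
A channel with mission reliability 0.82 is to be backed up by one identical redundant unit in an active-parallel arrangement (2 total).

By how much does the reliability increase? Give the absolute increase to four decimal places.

0.1476

R_before = 0.82
R_after = 1 − (1 − 0.82)^2 = 0.9676
ΔR = 0.9676 − 0.82 = 0.1476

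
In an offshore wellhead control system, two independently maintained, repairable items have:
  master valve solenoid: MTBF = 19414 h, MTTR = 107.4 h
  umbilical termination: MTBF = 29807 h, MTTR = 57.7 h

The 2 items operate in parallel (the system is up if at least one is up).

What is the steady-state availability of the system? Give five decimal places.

A(master valve solenoid) = MTBF/(MTBF+MTTR) = 19414/(19414+107.4) = 0.994498
A(umbilical termination) = MTBF/(MTBF+MTTR) = 29807/(29807+57.7) = 0.998068
Parallel availability: 1 − (1 − 0.994498)(1 − 0.998068) = 0.99999

0.99999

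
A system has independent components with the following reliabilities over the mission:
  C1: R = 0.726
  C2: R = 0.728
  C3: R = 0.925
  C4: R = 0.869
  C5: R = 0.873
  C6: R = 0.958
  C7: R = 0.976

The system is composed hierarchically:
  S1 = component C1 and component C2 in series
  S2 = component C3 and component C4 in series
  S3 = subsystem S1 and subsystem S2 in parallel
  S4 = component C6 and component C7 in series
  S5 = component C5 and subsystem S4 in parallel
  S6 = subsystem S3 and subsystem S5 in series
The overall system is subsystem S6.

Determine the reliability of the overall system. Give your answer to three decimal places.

Series (C1 and C2): 0.72600 × 0.72800 = 0.52853
Series (C3 and C4): 0.92500 × 0.86900 = 0.80383
Parallel ([0.52853] and [0.80383]): 1 − (1 − 0.52853)(1 − 0.80383) = 0.90751
Series (C6 and C7): 0.95800 × 0.97600 = 0.93501
Parallel (C5 and [0.93501]): 1 − (1 − 0.87300)(1 − 0.93501) = 0.99175
Series ([0.90751] and [0.99175]): 0.90751 × 0.99175 = 0.900

0.900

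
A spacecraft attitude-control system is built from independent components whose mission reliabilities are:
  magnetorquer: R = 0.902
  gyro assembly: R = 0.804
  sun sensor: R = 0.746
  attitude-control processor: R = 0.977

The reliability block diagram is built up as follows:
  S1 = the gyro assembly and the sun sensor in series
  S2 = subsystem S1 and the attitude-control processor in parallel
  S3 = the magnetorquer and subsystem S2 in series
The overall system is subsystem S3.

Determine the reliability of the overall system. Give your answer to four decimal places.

0.8937

Series (gyro assembly and sun sensor): 0.804000 × 0.746000 = 0.599784
Parallel ([0.599784] and attitude-control processor): 1 − (1 − 0.599784)(1 − 0.977000) = 0.990795
Series (magnetorquer and [0.990795]): 0.902000 × 0.990795 = 0.8937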